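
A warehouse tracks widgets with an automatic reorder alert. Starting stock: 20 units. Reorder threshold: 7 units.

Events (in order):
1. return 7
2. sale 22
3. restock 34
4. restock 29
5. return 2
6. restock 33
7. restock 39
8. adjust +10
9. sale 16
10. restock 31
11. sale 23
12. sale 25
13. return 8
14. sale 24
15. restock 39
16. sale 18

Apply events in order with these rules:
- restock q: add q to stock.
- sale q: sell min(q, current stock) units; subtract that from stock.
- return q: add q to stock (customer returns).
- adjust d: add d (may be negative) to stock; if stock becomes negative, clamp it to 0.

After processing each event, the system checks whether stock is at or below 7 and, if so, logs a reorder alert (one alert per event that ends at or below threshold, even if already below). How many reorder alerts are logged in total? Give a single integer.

Answer: 1

Derivation:
Processing events:
Start: stock = 20
  Event 1 (return 7): 20 + 7 = 27
  Event 2 (sale 22): sell min(22,27)=22. stock: 27 - 22 = 5. total_sold = 22
  Event 3 (restock 34): 5 + 34 = 39
  Event 4 (restock 29): 39 + 29 = 68
  Event 5 (return 2): 68 + 2 = 70
  Event 6 (restock 33): 70 + 33 = 103
  Event 7 (restock 39): 103 + 39 = 142
  Event 8 (adjust +10): 142 + 10 = 152
  Event 9 (sale 16): sell min(16,152)=16. stock: 152 - 16 = 136. total_sold = 38
  Event 10 (restock 31): 136 + 31 = 167
  Event 11 (sale 23): sell min(23,167)=23. stock: 167 - 23 = 144. total_sold = 61
  Event 12 (sale 25): sell min(25,144)=25. stock: 144 - 25 = 119. total_sold = 86
  Event 13 (return 8): 119 + 8 = 127
  Event 14 (sale 24): sell min(24,127)=24. stock: 127 - 24 = 103. total_sold = 110
  Event 15 (restock 39): 103 + 39 = 142
  Event 16 (sale 18): sell min(18,142)=18. stock: 142 - 18 = 124. total_sold = 128
Final: stock = 124, total_sold = 128

Checking against threshold 7:
  After event 1: stock=27 > 7
  After event 2: stock=5 <= 7 -> ALERT
  After event 3: stock=39 > 7
  After event 4: stock=68 > 7
  After event 5: stock=70 > 7
  After event 6: stock=103 > 7
  After event 7: stock=142 > 7
  After event 8: stock=152 > 7
  After event 9: stock=136 > 7
  After event 10: stock=167 > 7
  After event 11: stock=144 > 7
  After event 12: stock=119 > 7
  After event 13: stock=127 > 7
  After event 14: stock=103 > 7
  After event 15: stock=142 > 7
  After event 16: stock=124 > 7
Alert events: [2]. Count = 1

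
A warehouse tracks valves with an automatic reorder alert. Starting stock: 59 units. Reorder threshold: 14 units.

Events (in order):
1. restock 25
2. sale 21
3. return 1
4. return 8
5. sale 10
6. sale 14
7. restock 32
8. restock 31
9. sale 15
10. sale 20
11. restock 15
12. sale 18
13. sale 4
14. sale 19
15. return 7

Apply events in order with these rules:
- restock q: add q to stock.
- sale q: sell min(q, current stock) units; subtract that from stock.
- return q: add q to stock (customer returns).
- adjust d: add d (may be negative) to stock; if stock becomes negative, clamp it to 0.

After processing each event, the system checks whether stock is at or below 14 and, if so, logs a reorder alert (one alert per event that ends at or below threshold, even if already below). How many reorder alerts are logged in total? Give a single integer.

Answer: 0

Derivation:
Processing events:
Start: stock = 59
  Event 1 (restock 25): 59 + 25 = 84
  Event 2 (sale 21): sell min(21,84)=21. stock: 84 - 21 = 63. total_sold = 21
  Event 3 (return 1): 63 + 1 = 64
  Event 4 (return 8): 64 + 8 = 72
  Event 5 (sale 10): sell min(10,72)=10. stock: 72 - 10 = 62. total_sold = 31
  Event 6 (sale 14): sell min(14,62)=14. stock: 62 - 14 = 48. total_sold = 45
  Event 7 (restock 32): 48 + 32 = 80
  Event 8 (restock 31): 80 + 31 = 111
  Event 9 (sale 15): sell min(15,111)=15. stock: 111 - 15 = 96. total_sold = 60
  Event 10 (sale 20): sell min(20,96)=20. stock: 96 - 20 = 76. total_sold = 80
  Event 11 (restock 15): 76 + 15 = 91
  Event 12 (sale 18): sell min(18,91)=18. stock: 91 - 18 = 73. total_sold = 98
  Event 13 (sale 4): sell min(4,73)=4. stock: 73 - 4 = 69. total_sold = 102
  Event 14 (sale 19): sell min(19,69)=19. stock: 69 - 19 = 50. total_sold = 121
  Event 15 (return 7): 50 + 7 = 57
Final: stock = 57, total_sold = 121

Checking against threshold 14:
  After event 1: stock=84 > 14
  After event 2: stock=63 > 14
  After event 3: stock=64 > 14
  After event 4: stock=72 > 14
  After event 5: stock=62 > 14
  After event 6: stock=48 > 14
  After event 7: stock=80 > 14
  After event 8: stock=111 > 14
  After event 9: stock=96 > 14
  After event 10: stock=76 > 14
  After event 11: stock=91 > 14
  After event 12: stock=73 > 14
  After event 13: stock=69 > 14
  After event 14: stock=50 > 14
  After event 15: stock=57 > 14
Alert events: []. Count = 0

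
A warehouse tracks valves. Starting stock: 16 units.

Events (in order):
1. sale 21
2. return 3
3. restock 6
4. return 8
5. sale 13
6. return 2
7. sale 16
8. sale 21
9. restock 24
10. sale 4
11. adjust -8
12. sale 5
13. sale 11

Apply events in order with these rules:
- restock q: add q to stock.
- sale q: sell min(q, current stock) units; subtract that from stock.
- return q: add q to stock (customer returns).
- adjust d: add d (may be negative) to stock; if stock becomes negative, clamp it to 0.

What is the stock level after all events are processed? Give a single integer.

Processing events:
Start: stock = 16
  Event 1 (sale 21): sell min(21,16)=16. stock: 16 - 16 = 0. total_sold = 16
  Event 2 (return 3): 0 + 3 = 3
  Event 3 (restock 6): 3 + 6 = 9
  Event 4 (return 8): 9 + 8 = 17
  Event 5 (sale 13): sell min(13,17)=13. stock: 17 - 13 = 4. total_sold = 29
  Event 6 (return 2): 4 + 2 = 6
  Event 7 (sale 16): sell min(16,6)=6. stock: 6 - 6 = 0. total_sold = 35
  Event 8 (sale 21): sell min(21,0)=0. stock: 0 - 0 = 0. total_sold = 35
  Event 9 (restock 24): 0 + 24 = 24
  Event 10 (sale 4): sell min(4,24)=4. stock: 24 - 4 = 20. total_sold = 39
  Event 11 (adjust -8): 20 + -8 = 12
  Event 12 (sale 5): sell min(5,12)=5. stock: 12 - 5 = 7. total_sold = 44
  Event 13 (sale 11): sell min(11,7)=7. stock: 7 - 7 = 0. total_sold = 51
Final: stock = 0, total_sold = 51

Answer: 0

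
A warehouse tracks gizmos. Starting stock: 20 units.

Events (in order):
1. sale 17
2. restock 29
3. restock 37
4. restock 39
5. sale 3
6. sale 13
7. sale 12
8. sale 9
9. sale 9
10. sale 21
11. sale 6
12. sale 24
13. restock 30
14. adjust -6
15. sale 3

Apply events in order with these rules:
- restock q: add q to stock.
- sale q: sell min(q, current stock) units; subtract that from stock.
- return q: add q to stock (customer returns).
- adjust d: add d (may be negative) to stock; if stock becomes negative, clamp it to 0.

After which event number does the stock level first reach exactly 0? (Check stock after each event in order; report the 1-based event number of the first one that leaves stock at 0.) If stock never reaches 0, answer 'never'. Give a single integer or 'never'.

Processing events:
Start: stock = 20
  Event 1 (sale 17): sell min(17,20)=17. stock: 20 - 17 = 3. total_sold = 17
  Event 2 (restock 29): 3 + 29 = 32
  Event 3 (restock 37): 32 + 37 = 69
  Event 4 (restock 39): 69 + 39 = 108
  Event 5 (sale 3): sell min(3,108)=3. stock: 108 - 3 = 105. total_sold = 20
  Event 6 (sale 13): sell min(13,105)=13. stock: 105 - 13 = 92. total_sold = 33
  Event 7 (sale 12): sell min(12,92)=12. stock: 92 - 12 = 80. total_sold = 45
  Event 8 (sale 9): sell min(9,80)=9. stock: 80 - 9 = 71. total_sold = 54
  Event 9 (sale 9): sell min(9,71)=9. stock: 71 - 9 = 62. total_sold = 63
  Event 10 (sale 21): sell min(21,62)=21. stock: 62 - 21 = 41. total_sold = 84
  Event 11 (sale 6): sell min(6,41)=6. stock: 41 - 6 = 35. total_sold = 90
  Event 12 (sale 24): sell min(24,35)=24. stock: 35 - 24 = 11. total_sold = 114
  Event 13 (restock 30): 11 + 30 = 41
  Event 14 (adjust -6): 41 + -6 = 35
  Event 15 (sale 3): sell min(3,35)=3. stock: 35 - 3 = 32. total_sold = 117
Final: stock = 32, total_sold = 117

Stock never reaches 0.

Answer: never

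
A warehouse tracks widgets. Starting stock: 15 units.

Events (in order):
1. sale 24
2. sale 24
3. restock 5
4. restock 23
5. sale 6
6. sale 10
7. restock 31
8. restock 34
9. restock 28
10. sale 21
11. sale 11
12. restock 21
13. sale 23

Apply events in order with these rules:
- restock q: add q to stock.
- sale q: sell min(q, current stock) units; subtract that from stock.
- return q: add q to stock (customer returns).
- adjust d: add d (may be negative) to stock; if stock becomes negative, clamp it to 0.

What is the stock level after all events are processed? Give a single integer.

Answer: 71

Derivation:
Processing events:
Start: stock = 15
  Event 1 (sale 24): sell min(24,15)=15. stock: 15 - 15 = 0. total_sold = 15
  Event 2 (sale 24): sell min(24,0)=0. stock: 0 - 0 = 0. total_sold = 15
  Event 3 (restock 5): 0 + 5 = 5
  Event 4 (restock 23): 5 + 23 = 28
  Event 5 (sale 6): sell min(6,28)=6. stock: 28 - 6 = 22. total_sold = 21
  Event 6 (sale 10): sell min(10,22)=10. stock: 22 - 10 = 12. total_sold = 31
  Event 7 (restock 31): 12 + 31 = 43
  Event 8 (restock 34): 43 + 34 = 77
  Event 9 (restock 28): 77 + 28 = 105
  Event 10 (sale 21): sell min(21,105)=21. stock: 105 - 21 = 84. total_sold = 52
  Event 11 (sale 11): sell min(11,84)=11. stock: 84 - 11 = 73. total_sold = 63
  Event 12 (restock 21): 73 + 21 = 94
  Event 13 (sale 23): sell min(23,94)=23. stock: 94 - 23 = 71. total_sold = 86
Final: stock = 71, total_sold = 86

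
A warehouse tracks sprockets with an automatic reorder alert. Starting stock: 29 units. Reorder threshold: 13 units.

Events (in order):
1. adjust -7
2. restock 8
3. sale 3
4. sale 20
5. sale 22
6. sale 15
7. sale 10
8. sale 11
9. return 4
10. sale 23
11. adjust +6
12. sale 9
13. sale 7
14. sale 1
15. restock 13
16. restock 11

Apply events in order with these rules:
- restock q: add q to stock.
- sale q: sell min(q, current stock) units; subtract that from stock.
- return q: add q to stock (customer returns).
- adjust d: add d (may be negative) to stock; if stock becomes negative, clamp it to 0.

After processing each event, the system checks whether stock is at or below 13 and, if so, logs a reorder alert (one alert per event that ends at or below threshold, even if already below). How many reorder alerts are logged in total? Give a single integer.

Answer: 12

Derivation:
Processing events:
Start: stock = 29
  Event 1 (adjust -7): 29 + -7 = 22
  Event 2 (restock 8): 22 + 8 = 30
  Event 3 (sale 3): sell min(3,30)=3. stock: 30 - 3 = 27. total_sold = 3
  Event 4 (sale 20): sell min(20,27)=20. stock: 27 - 20 = 7. total_sold = 23
  Event 5 (sale 22): sell min(22,7)=7. stock: 7 - 7 = 0. total_sold = 30
  Event 6 (sale 15): sell min(15,0)=0. stock: 0 - 0 = 0. total_sold = 30
  Event 7 (sale 10): sell min(10,0)=0. stock: 0 - 0 = 0. total_sold = 30
  Event 8 (sale 11): sell min(11,0)=0. stock: 0 - 0 = 0. total_sold = 30
  Event 9 (return 4): 0 + 4 = 4
  Event 10 (sale 23): sell min(23,4)=4. stock: 4 - 4 = 0. total_sold = 34
  Event 11 (adjust +6): 0 + 6 = 6
  Event 12 (sale 9): sell min(9,6)=6. stock: 6 - 6 = 0. total_sold = 40
  Event 13 (sale 7): sell min(7,0)=0. stock: 0 - 0 = 0. total_sold = 40
  Event 14 (sale 1): sell min(1,0)=0. stock: 0 - 0 = 0. total_sold = 40
  Event 15 (restock 13): 0 + 13 = 13
  Event 16 (restock 11): 13 + 11 = 24
Final: stock = 24, total_sold = 40

Checking against threshold 13:
  After event 1: stock=22 > 13
  After event 2: stock=30 > 13
  After event 3: stock=27 > 13
  After event 4: stock=7 <= 13 -> ALERT
  After event 5: stock=0 <= 13 -> ALERT
  After event 6: stock=0 <= 13 -> ALERT
  After event 7: stock=0 <= 13 -> ALERT
  After event 8: stock=0 <= 13 -> ALERT
  After event 9: stock=4 <= 13 -> ALERT
  After event 10: stock=0 <= 13 -> ALERT
  After event 11: stock=6 <= 13 -> ALERT
  After event 12: stock=0 <= 13 -> ALERT
  After event 13: stock=0 <= 13 -> ALERT
  After event 14: stock=0 <= 13 -> ALERT
  After event 15: stock=13 <= 13 -> ALERT
  After event 16: stock=24 > 13
Alert events: [4, 5, 6, 7, 8, 9, 10, 11, 12, 13, 14, 15]. Count = 12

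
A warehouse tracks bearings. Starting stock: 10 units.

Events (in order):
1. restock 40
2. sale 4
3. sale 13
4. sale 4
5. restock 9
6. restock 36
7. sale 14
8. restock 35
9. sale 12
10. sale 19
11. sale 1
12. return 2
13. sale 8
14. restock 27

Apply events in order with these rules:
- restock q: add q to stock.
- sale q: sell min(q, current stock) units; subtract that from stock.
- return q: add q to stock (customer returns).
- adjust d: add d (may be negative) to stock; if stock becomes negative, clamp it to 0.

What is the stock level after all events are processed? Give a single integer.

Processing events:
Start: stock = 10
  Event 1 (restock 40): 10 + 40 = 50
  Event 2 (sale 4): sell min(4,50)=4. stock: 50 - 4 = 46. total_sold = 4
  Event 3 (sale 13): sell min(13,46)=13. stock: 46 - 13 = 33. total_sold = 17
  Event 4 (sale 4): sell min(4,33)=4. stock: 33 - 4 = 29. total_sold = 21
  Event 5 (restock 9): 29 + 9 = 38
  Event 6 (restock 36): 38 + 36 = 74
  Event 7 (sale 14): sell min(14,74)=14. stock: 74 - 14 = 60. total_sold = 35
  Event 8 (restock 35): 60 + 35 = 95
  Event 9 (sale 12): sell min(12,95)=12. stock: 95 - 12 = 83. total_sold = 47
  Event 10 (sale 19): sell min(19,83)=19. stock: 83 - 19 = 64. total_sold = 66
  Event 11 (sale 1): sell min(1,64)=1. stock: 64 - 1 = 63. total_sold = 67
  Event 12 (return 2): 63 + 2 = 65
  Event 13 (sale 8): sell min(8,65)=8. stock: 65 - 8 = 57. total_sold = 75
  Event 14 (restock 27): 57 + 27 = 84
Final: stock = 84, total_sold = 75

Answer: 84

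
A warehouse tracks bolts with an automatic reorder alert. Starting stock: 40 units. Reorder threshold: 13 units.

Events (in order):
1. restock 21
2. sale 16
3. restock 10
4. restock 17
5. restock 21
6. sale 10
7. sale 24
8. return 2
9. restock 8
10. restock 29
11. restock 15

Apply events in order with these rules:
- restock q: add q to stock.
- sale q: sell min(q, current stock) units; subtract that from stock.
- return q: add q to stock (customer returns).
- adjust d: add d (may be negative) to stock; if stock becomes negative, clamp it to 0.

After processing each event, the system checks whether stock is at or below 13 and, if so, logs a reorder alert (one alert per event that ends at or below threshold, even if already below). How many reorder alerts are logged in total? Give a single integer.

Processing events:
Start: stock = 40
  Event 1 (restock 21): 40 + 21 = 61
  Event 2 (sale 16): sell min(16,61)=16. stock: 61 - 16 = 45. total_sold = 16
  Event 3 (restock 10): 45 + 10 = 55
  Event 4 (restock 17): 55 + 17 = 72
  Event 5 (restock 21): 72 + 21 = 93
  Event 6 (sale 10): sell min(10,93)=10. stock: 93 - 10 = 83. total_sold = 26
  Event 7 (sale 24): sell min(24,83)=24. stock: 83 - 24 = 59. total_sold = 50
  Event 8 (return 2): 59 + 2 = 61
  Event 9 (restock 8): 61 + 8 = 69
  Event 10 (restock 29): 69 + 29 = 98
  Event 11 (restock 15): 98 + 15 = 113
Final: stock = 113, total_sold = 50

Checking against threshold 13:
  After event 1: stock=61 > 13
  After event 2: stock=45 > 13
  After event 3: stock=55 > 13
  After event 4: stock=72 > 13
  After event 5: stock=93 > 13
  After event 6: stock=83 > 13
  After event 7: stock=59 > 13
  After event 8: stock=61 > 13
  After event 9: stock=69 > 13
  After event 10: stock=98 > 13
  After event 11: stock=113 > 13
Alert events: []. Count = 0

Answer: 0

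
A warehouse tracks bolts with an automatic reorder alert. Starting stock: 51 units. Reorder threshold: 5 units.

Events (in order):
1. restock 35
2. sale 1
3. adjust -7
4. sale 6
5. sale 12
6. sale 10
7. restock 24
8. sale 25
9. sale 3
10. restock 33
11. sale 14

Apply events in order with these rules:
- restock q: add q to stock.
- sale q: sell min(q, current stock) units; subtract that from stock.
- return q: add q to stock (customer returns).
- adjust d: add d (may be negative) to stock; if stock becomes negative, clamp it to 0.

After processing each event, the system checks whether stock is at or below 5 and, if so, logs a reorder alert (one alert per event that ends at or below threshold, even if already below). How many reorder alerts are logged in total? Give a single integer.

Answer: 0

Derivation:
Processing events:
Start: stock = 51
  Event 1 (restock 35): 51 + 35 = 86
  Event 2 (sale 1): sell min(1,86)=1. stock: 86 - 1 = 85. total_sold = 1
  Event 3 (adjust -7): 85 + -7 = 78
  Event 4 (sale 6): sell min(6,78)=6. stock: 78 - 6 = 72. total_sold = 7
  Event 5 (sale 12): sell min(12,72)=12. stock: 72 - 12 = 60. total_sold = 19
  Event 6 (sale 10): sell min(10,60)=10. stock: 60 - 10 = 50. total_sold = 29
  Event 7 (restock 24): 50 + 24 = 74
  Event 8 (sale 25): sell min(25,74)=25. stock: 74 - 25 = 49. total_sold = 54
  Event 9 (sale 3): sell min(3,49)=3. stock: 49 - 3 = 46. total_sold = 57
  Event 10 (restock 33): 46 + 33 = 79
  Event 11 (sale 14): sell min(14,79)=14. stock: 79 - 14 = 65. total_sold = 71
Final: stock = 65, total_sold = 71

Checking against threshold 5:
  After event 1: stock=86 > 5
  After event 2: stock=85 > 5
  After event 3: stock=78 > 5
  After event 4: stock=72 > 5
  After event 5: stock=60 > 5
  After event 6: stock=50 > 5
  After event 7: stock=74 > 5
  After event 8: stock=49 > 5
  After event 9: stock=46 > 5
  After event 10: stock=79 > 5
  After event 11: stock=65 > 5
Alert events: []. Count = 0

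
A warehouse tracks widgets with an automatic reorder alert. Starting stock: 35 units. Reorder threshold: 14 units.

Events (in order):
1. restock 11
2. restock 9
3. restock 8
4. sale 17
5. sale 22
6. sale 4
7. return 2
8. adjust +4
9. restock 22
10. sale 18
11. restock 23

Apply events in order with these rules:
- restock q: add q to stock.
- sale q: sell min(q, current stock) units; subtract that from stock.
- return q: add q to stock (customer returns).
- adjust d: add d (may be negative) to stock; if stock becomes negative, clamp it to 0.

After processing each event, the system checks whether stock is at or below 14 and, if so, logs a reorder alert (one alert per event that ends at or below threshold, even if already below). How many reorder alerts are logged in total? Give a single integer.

Processing events:
Start: stock = 35
  Event 1 (restock 11): 35 + 11 = 46
  Event 2 (restock 9): 46 + 9 = 55
  Event 3 (restock 8): 55 + 8 = 63
  Event 4 (sale 17): sell min(17,63)=17. stock: 63 - 17 = 46. total_sold = 17
  Event 5 (sale 22): sell min(22,46)=22. stock: 46 - 22 = 24. total_sold = 39
  Event 6 (sale 4): sell min(4,24)=4. stock: 24 - 4 = 20. total_sold = 43
  Event 7 (return 2): 20 + 2 = 22
  Event 8 (adjust +4): 22 + 4 = 26
  Event 9 (restock 22): 26 + 22 = 48
  Event 10 (sale 18): sell min(18,48)=18. stock: 48 - 18 = 30. total_sold = 61
  Event 11 (restock 23): 30 + 23 = 53
Final: stock = 53, total_sold = 61

Checking against threshold 14:
  After event 1: stock=46 > 14
  After event 2: stock=55 > 14
  After event 3: stock=63 > 14
  After event 4: stock=46 > 14
  After event 5: stock=24 > 14
  After event 6: stock=20 > 14
  After event 7: stock=22 > 14
  After event 8: stock=26 > 14
  After event 9: stock=48 > 14
  After event 10: stock=30 > 14
  After event 11: stock=53 > 14
Alert events: []. Count = 0

Answer: 0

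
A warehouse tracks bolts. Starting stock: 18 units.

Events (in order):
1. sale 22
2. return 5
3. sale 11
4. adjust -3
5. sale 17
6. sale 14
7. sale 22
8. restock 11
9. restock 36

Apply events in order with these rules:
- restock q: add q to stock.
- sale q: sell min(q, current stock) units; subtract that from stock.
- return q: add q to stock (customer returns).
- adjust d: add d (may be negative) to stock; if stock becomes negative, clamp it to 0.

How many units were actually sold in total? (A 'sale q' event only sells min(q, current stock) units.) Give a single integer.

Processing events:
Start: stock = 18
  Event 1 (sale 22): sell min(22,18)=18. stock: 18 - 18 = 0. total_sold = 18
  Event 2 (return 5): 0 + 5 = 5
  Event 3 (sale 11): sell min(11,5)=5. stock: 5 - 5 = 0. total_sold = 23
  Event 4 (adjust -3): 0 + -3 = 0 (clamped to 0)
  Event 5 (sale 17): sell min(17,0)=0. stock: 0 - 0 = 0. total_sold = 23
  Event 6 (sale 14): sell min(14,0)=0. stock: 0 - 0 = 0. total_sold = 23
  Event 7 (sale 22): sell min(22,0)=0. stock: 0 - 0 = 0. total_sold = 23
  Event 8 (restock 11): 0 + 11 = 11
  Event 9 (restock 36): 11 + 36 = 47
Final: stock = 47, total_sold = 23

Answer: 23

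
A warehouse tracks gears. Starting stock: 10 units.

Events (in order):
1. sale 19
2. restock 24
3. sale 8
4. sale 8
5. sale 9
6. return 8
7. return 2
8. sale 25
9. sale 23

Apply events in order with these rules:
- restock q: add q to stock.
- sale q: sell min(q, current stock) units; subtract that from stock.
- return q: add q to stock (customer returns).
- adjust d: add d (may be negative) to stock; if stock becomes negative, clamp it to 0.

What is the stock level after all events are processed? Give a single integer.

Processing events:
Start: stock = 10
  Event 1 (sale 19): sell min(19,10)=10. stock: 10 - 10 = 0. total_sold = 10
  Event 2 (restock 24): 0 + 24 = 24
  Event 3 (sale 8): sell min(8,24)=8. stock: 24 - 8 = 16. total_sold = 18
  Event 4 (sale 8): sell min(8,16)=8. stock: 16 - 8 = 8. total_sold = 26
  Event 5 (sale 9): sell min(9,8)=8. stock: 8 - 8 = 0. total_sold = 34
  Event 6 (return 8): 0 + 8 = 8
  Event 7 (return 2): 8 + 2 = 10
  Event 8 (sale 25): sell min(25,10)=10. stock: 10 - 10 = 0. total_sold = 44
  Event 9 (sale 23): sell min(23,0)=0. stock: 0 - 0 = 0. total_sold = 44
Final: stock = 0, total_sold = 44

Answer: 0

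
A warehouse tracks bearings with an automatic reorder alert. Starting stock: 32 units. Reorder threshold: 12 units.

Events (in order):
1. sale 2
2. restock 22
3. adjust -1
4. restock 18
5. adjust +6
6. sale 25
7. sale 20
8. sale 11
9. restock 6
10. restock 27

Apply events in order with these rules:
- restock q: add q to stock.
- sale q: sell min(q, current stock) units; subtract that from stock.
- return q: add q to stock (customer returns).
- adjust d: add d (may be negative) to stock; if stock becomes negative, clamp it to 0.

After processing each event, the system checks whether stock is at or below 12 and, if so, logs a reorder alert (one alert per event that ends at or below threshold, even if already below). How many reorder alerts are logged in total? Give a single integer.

Processing events:
Start: stock = 32
  Event 1 (sale 2): sell min(2,32)=2. stock: 32 - 2 = 30. total_sold = 2
  Event 2 (restock 22): 30 + 22 = 52
  Event 3 (adjust -1): 52 + -1 = 51
  Event 4 (restock 18): 51 + 18 = 69
  Event 5 (adjust +6): 69 + 6 = 75
  Event 6 (sale 25): sell min(25,75)=25. stock: 75 - 25 = 50. total_sold = 27
  Event 7 (sale 20): sell min(20,50)=20. stock: 50 - 20 = 30. total_sold = 47
  Event 8 (sale 11): sell min(11,30)=11. stock: 30 - 11 = 19. total_sold = 58
  Event 9 (restock 6): 19 + 6 = 25
  Event 10 (restock 27): 25 + 27 = 52
Final: stock = 52, total_sold = 58

Checking against threshold 12:
  After event 1: stock=30 > 12
  After event 2: stock=52 > 12
  After event 3: stock=51 > 12
  After event 4: stock=69 > 12
  After event 5: stock=75 > 12
  After event 6: stock=50 > 12
  After event 7: stock=30 > 12
  After event 8: stock=19 > 12
  After event 9: stock=25 > 12
  After event 10: stock=52 > 12
Alert events: []. Count = 0

Answer: 0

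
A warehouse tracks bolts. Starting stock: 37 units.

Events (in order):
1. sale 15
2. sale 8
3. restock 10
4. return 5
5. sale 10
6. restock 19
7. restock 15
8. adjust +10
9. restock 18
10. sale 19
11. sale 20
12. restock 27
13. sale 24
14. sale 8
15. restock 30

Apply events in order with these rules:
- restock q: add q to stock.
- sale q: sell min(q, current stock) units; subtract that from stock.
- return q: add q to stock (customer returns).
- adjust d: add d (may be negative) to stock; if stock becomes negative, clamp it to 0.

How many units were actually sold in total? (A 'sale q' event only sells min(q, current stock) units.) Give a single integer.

Answer: 104

Derivation:
Processing events:
Start: stock = 37
  Event 1 (sale 15): sell min(15,37)=15. stock: 37 - 15 = 22. total_sold = 15
  Event 2 (sale 8): sell min(8,22)=8. stock: 22 - 8 = 14. total_sold = 23
  Event 3 (restock 10): 14 + 10 = 24
  Event 4 (return 5): 24 + 5 = 29
  Event 5 (sale 10): sell min(10,29)=10. stock: 29 - 10 = 19. total_sold = 33
  Event 6 (restock 19): 19 + 19 = 38
  Event 7 (restock 15): 38 + 15 = 53
  Event 8 (adjust +10): 53 + 10 = 63
  Event 9 (restock 18): 63 + 18 = 81
  Event 10 (sale 19): sell min(19,81)=19. stock: 81 - 19 = 62. total_sold = 52
  Event 11 (sale 20): sell min(20,62)=20. stock: 62 - 20 = 42. total_sold = 72
  Event 12 (restock 27): 42 + 27 = 69
  Event 13 (sale 24): sell min(24,69)=24. stock: 69 - 24 = 45. total_sold = 96
  Event 14 (sale 8): sell min(8,45)=8. stock: 45 - 8 = 37. total_sold = 104
  Event 15 (restock 30): 37 + 30 = 67
Final: stock = 67, total_sold = 104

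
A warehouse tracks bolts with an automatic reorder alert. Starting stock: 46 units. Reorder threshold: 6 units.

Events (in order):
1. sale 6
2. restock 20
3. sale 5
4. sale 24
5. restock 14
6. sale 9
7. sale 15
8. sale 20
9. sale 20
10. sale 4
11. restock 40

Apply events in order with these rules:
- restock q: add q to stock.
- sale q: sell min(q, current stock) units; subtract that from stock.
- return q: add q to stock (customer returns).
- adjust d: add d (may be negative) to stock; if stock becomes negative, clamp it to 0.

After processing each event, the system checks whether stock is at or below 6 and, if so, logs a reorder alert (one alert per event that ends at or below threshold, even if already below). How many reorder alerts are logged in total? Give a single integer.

Answer: 3

Derivation:
Processing events:
Start: stock = 46
  Event 1 (sale 6): sell min(6,46)=6. stock: 46 - 6 = 40. total_sold = 6
  Event 2 (restock 20): 40 + 20 = 60
  Event 3 (sale 5): sell min(5,60)=5. stock: 60 - 5 = 55. total_sold = 11
  Event 4 (sale 24): sell min(24,55)=24. stock: 55 - 24 = 31. total_sold = 35
  Event 5 (restock 14): 31 + 14 = 45
  Event 6 (sale 9): sell min(9,45)=9. stock: 45 - 9 = 36. total_sold = 44
  Event 7 (sale 15): sell min(15,36)=15. stock: 36 - 15 = 21. total_sold = 59
  Event 8 (sale 20): sell min(20,21)=20. stock: 21 - 20 = 1. total_sold = 79
  Event 9 (sale 20): sell min(20,1)=1. stock: 1 - 1 = 0. total_sold = 80
  Event 10 (sale 4): sell min(4,0)=0. stock: 0 - 0 = 0. total_sold = 80
  Event 11 (restock 40): 0 + 40 = 40
Final: stock = 40, total_sold = 80

Checking against threshold 6:
  After event 1: stock=40 > 6
  After event 2: stock=60 > 6
  After event 3: stock=55 > 6
  After event 4: stock=31 > 6
  After event 5: stock=45 > 6
  After event 6: stock=36 > 6
  After event 7: stock=21 > 6
  After event 8: stock=1 <= 6 -> ALERT
  After event 9: stock=0 <= 6 -> ALERT
  After event 10: stock=0 <= 6 -> ALERT
  After event 11: stock=40 > 6
Alert events: [8, 9, 10]. Count = 3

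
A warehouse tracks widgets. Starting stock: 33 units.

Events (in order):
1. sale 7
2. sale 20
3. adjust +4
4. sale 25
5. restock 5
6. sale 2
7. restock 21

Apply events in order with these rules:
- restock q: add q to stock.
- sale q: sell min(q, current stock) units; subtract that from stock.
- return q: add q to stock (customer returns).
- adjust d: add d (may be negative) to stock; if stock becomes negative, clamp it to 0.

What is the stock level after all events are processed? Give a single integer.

Processing events:
Start: stock = 33
  Event 1 (sale 7): sell min(7,33)=7. stock: 33 - 7 = 26. total_sold = 7
  Event 2 (sale 20): sell min(20,26)=20. stock: 26 - 20 = 6. total_sold = 27
  Event 3 (adjust +4): 6 + 4 = 10
  Event 4 (sale 25): sell min(25,10)=10. stock: 10 - 10 = 0. total_sold = 37
  Event 5 (restock 5): 0 + 5 = 5
  Event 6 (sale 2): sell min(2,5)=2. stock: 5 - 2 = 3. total_sold = 39
  Event 7 (restock 21): 3 + 21 = 24
Final: stock = 24, total_sold = 39

Answer: 24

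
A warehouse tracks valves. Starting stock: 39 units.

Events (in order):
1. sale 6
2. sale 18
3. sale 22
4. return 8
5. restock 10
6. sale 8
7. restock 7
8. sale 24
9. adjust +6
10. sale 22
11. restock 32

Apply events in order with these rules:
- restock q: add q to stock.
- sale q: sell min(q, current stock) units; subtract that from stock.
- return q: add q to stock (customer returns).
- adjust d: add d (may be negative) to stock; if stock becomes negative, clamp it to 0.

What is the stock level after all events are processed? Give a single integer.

Processing events:
Start: stock = 39
  Event 1 (sale 6): sell min(6,39)=6. stock: 39 - 6 = 33. total_sold = 6
  Event 2 (sale 18): sell min(18,33)=18. stock: 33 - 18 = 15. total_sold = 24
  Event 3 (sale 22): sell min(22,15)=15. stock: 15 - 15 = 0. total_sold = 39
  Event 4 (return 8): 0 + 8 = 8
  Event 5 (restock 10): 8 + 10 = 18
  Event 6 (sale 8): sell min(8,18)=8. stock: 18 - 8 = 10. total_sold = 47
  Event 7 (restock 7): 10 + 7 = 17
  Event 8 (sale 24): sell min(24,17)=17. stock: 17 - 17 = 0. total_sold = 64
  Event 9 (adjust +6): 0 + 6 = 6
  Event 10 (sale 22): sell min(22,6)=6. stock: 6 - 6 = 0. total_sold = 70
  Event 11 (restock 32): 0 + 32 = 32
Final: stock = 32, total_sold = 70

Answer: 32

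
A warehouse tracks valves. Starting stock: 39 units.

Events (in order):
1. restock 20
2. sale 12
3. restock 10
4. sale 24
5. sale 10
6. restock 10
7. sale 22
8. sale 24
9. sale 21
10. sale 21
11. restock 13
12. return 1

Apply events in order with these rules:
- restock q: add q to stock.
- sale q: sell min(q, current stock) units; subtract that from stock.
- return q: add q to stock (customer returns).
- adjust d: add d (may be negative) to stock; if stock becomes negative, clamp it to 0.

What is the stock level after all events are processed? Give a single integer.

Processing events:
Start: stock = 39
  Event 1 (restock 20): 39 + 20 = 59
  Event 2 (sale 12): sell min(12,59)=12. stock: 59 - 12 = 47. total_sold = 12
  Event 3 (restock 10): 47 + 10 = 57
  Event 4 (sale 24): sell min(24,57)=24. stock: 57 - 24 = 33. total_sold = 36
  Event 5 (sale 10): sell min(10,33)=10. stock: 33 - 10 = 23. total_sold = 46
  Event 6 (restock 10): 23 + 10 = 33
  Event 7 (sale 22): sell min(22,33)=22. stock: 33 - 22 = 11. total_sold = 68
  Event 8 (sale 24): sell min(24,11)=11. stock: 11 - 11 = 0. total_sold = 79
  Event 9 (sale 21): sell min(21,0)=0. stock: 0 - 0 = 0. total_sold = 79
  Event 10 (sale 21): sell min(21,0)=0. stock: 0 - 0 = 0. total_sold = 79
  Event 11 (restock 13): 0 + 13 = 13
  Event 12 (return 1): 13 + 1 = 14
Final: stock = 14, total_sold = 79

Answer: 14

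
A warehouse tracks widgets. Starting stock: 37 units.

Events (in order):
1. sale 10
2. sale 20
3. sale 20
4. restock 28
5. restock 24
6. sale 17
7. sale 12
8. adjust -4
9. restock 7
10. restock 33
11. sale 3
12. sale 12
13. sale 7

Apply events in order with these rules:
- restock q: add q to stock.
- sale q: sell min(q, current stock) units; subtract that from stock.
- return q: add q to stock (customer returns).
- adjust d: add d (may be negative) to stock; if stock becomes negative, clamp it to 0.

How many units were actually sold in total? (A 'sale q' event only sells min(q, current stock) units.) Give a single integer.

Processing events:
Start: stock = 37
  Event 1 (sale 10): sell min(10,37)=10. stock: 37 - 10 = 27. total_sold = 10
  Event 2 (sale 20): sell min(20,27)=20. stock: 27 - 20 = 7. total_sold = 30
  Event 3 (sale 20): sell min(20,7)=7. stock: 7 - 7 = 0. total_sold = 37
  Event 4 (restock 28): 0 + 28 = 28
  Event 5 (restock 24): 28 + 24 = 52
  Event 6 (sale 17): sell min(17,52)=17. stock: 52 - 17 = 35. total_sold = 54
  Event 7 (sale 12): sell min(12,35)=12. stock: 35 - 12 = 23. total_sold = 66
  Event 8 (adjust -4): 23 + -4 = 19
  Event 9 (restock 7): 19 + 7 = 26
  Event 10 (restock 33): 26 + 33 = 59
  Event 11 (sale 3): sell min(3,59)=3. stock: 59 - 3 = 56. total_sold = 69
  Event 12 (sale 12): sell min(12,56)=12. stock: 56 - 12 = 44. total_sold = 81
  Event 13 (sale 7): sell min(7,44)=7. stock: 44 - 7 = 37. total_sold = 88
Final: stock = 37, total_sold = 88

Answer: 88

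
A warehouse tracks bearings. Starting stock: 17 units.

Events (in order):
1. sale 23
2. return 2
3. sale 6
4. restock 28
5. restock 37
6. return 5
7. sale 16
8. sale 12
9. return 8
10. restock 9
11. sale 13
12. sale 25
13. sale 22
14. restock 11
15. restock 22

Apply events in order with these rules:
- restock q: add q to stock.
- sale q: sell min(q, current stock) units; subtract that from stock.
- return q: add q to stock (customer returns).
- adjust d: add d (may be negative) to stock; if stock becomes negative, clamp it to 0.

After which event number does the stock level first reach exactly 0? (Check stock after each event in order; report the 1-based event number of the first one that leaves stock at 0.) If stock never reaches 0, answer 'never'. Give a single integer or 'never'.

Answer: 1

Derivation:
Processing events:
Start: stock = 17
  Event 1 (sale 23): sell min(23,17)=17. stock: 17 - 17 = 0. total_sold = 17
  Event 2 (return 2): 0 + 2 = 2
  Event 3 (sale 6): sell min(6,2)=2. stock: 2 - 2 = 0. total_sold = 19
  Event 4 (restock 28): 0 + 28 = 28
  Event 5 (restock 37): 28 + 37 = 65
  Event 6 (return 5): 65 + 5 = 70
  Event 7 (sale 16): sell min(16,70)=16. stock: 70 - 16 = 54. total_sold = 35
  Event 8 (sale 12): sell min(12,54)=12. stock: 54 - 12 = 42. total_sold = 47
  Event 9 (return 8): 42 + 8 = 50
  Event 10 (restock 9): 50 + 9 = 59
  Event 11 (sale 13): sell min(13,59)=13. stock: 59 - 13 = 46. total_sold = 60
  Event 12 (sale 25): sell min(25,46)=25. stock: 46 - 25 = 21. total_sold = 85
  Event 13 (sale 22): sell min(22,21)=21. stock: 21 - 21 = 0. total_sold = 106
  Event 14 (restock 11): 0 + 11 = 11
  Event 15 (restock 22): 11 + 22 = 33
Final: stock = 33, total_sold = 106

First zero at event 1.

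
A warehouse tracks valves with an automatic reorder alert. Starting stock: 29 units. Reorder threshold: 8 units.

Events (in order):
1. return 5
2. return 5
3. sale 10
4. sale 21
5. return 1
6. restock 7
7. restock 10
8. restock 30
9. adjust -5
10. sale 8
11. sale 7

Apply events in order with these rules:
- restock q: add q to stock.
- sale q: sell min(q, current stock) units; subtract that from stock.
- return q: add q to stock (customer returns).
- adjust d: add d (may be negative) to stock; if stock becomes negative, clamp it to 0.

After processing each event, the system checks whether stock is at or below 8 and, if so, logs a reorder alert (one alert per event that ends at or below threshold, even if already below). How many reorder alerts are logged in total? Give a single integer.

Answer: 1

Derivation:
Processing events:
Start: stock = 29
  Event 1 (return 5): 29 + 5 = 34
  Event 2 (return 5): 34 + 5 = 39
  Event 3 (sale 10): sell min(10,39)=10. stock: 39 - 10 = 29. total_sold = 10
  Event 4 (sale 21): sell min(21,29)=21. stock: 29 - 21 = 8. total_sold = 31
  Event 5 (return 1): 8 + 1 = 9
  Event 6 (restock 7): 9 + 7 = 16
  Event 7 (restock 10): 16 + 10 = 26
  Event 8 (restock 30): 26 + 30 = 56
  Event 9 (adjust -5): 56 + -5 = 51
  Event 10 (sale 8): sell min(8,51)=8. stock: 51 - 8 = 43. total_sold = 39
  Event 11 (sale 7): sell min(7,43)=7. stock: 43 - 7 = 36. total_sold = 46
Final: stock = 36, total_sold = 46

Checking against threshold 8:
  After event 1: stock=34 > 8
  After event 2: stock=39 > 8
  After event 3: stock=29 > 8
  After event 4: stock=8 <= 8 -> ALERT
  After event 5: stock=9 > 8
  After event 6: stock=16 > 8
  After event 7: stock=26 > 8
  After event 8: stock=56 > 8
  After event 9: stock=51 > 8
  After event 10: stock=43 > 8
  After event 11: stock=36 > 8
Alert events: [4]. Count = 1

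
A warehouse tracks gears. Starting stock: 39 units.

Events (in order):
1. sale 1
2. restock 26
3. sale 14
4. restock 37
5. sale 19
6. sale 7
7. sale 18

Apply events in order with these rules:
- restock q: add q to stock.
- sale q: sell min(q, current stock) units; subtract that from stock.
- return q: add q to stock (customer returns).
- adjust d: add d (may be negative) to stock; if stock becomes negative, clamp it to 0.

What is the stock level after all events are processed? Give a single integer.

Processing events:
Start: stock = 39
  Event 1 (sale 1): sell min(1,39)=1. stock: 39 - 1 = 38. total_sold = 1
  Event 2 (restock 26): 38 + 26 = 64
  Event 3 (sale 14): sell min(14,64)=14. stock: 64 - 14 = 50. total_sold = 15
  Event 4 (restock 37): 50 + 37 = 87
  Event 5 (sale 19): sell min(19,87)=19. stock: 87 - 19 = 68. total_sold = 34
  Event 6 (sale 7): sell min(7,68)=7. stock: 68 - 7 = 61. total_sold = 41
  Event 7 (sale 18): sell min(18,61)=18. stock: 61 - 18 = 43. total_sold = 59
Final: stock = 43, total_sold = 59

Answer: 43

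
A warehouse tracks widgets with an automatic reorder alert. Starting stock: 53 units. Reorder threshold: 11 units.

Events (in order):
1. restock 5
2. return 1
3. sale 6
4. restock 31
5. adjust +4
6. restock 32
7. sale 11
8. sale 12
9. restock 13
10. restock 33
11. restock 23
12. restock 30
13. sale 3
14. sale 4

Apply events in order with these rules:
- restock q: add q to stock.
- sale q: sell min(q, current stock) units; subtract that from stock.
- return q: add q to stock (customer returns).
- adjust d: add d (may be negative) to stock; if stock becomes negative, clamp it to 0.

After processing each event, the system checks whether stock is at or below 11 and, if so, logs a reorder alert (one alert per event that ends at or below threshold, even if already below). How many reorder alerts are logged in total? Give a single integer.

Processing events:
Start: stock = 53
  Event 1 (restock 5): 53 + 5 = 58
  Event 2 (return 1): 58 + 1 = 59
  Event 3 (sale 6): sell min(6,59)=6. stock: 59 - 6 = 53. total_sold = 6
  Event 4 (restock 31): 53 + 31 = 84
  Event 5 (adjust +4): 84 + 4 = 88
  Event 6 (restock 32): 88 + 32 = 120
  Event 7 (sale 11): sell min(11,120)=11. stock: 120 - 11 = 109. total_sold = 17
  Event 8 (sale 12): sell min(12,109)=12. stock: 109 - 12 = 97. total_sold = 29
  Event 9 (restock 13): 97 + 13 = 110
  Event 10 (restock 33): 110 + 33 = 143
  Event 11 (restock 23): 143 + 23 = 166
  Event 12 (restock 30): 166 + 30 = 196
  Event 13 (sale 3): sell min(3,196)=3. stock: 196 - 3 = 193. total_sold = 32
  Event 14 (sale 4): sell min(4,193)=4. stock: 193 - 4 = 189. total_sold = 36
Final: stock = 189, total_sold = 36

Checking against threshold 11:
  After event 1: stock=58 > 11
  After event 2: stock=59 > 11
  After event 3: stock=53 > 11
  After event 4: stock=84 > 11
  After event 5: stock=88 > 11
  After event 6: stock=120 > 11
  After event 7: stock=109 > 11
  After event 8: stock=97 > 11
  After event 9: stock=110 > 11
  After event 10: stock=143 > 11
  After event 11: stock=166 > 11
  After event 12: stock=196 > 11
  After event 13: stock=193 > 11
  After event 14: stock=189 > 11
Alert events: []. Count = 0

Answer: 0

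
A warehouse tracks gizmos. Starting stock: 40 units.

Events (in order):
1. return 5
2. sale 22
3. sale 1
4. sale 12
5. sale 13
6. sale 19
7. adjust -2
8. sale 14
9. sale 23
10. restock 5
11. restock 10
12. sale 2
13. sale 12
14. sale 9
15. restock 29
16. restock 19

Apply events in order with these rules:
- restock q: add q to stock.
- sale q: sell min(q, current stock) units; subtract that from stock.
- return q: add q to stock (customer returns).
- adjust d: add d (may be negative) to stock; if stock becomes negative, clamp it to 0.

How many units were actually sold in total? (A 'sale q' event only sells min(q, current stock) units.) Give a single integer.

Processing events:
Start: stock = 40
  Event 1 (return 5): 40 + 5 = 45
  Event 2 (sale 22): sell min(22,45)=22. stock: 45 - 22 = 23. total_sold = 22
  Event 3 (sale 1): sell min(1,23)=1. stock: 23 - 1 = 22. total_sold = 23
  Event 4 (sale 12): sell min(12,22)=12. stock: 22 - 12 = 10. total_sold = 35
  Event 5 (sale 13): sell min(13,10)=10. stock: 10 - 10 = 0. total_sold = 45
  Event 6 (sale 19): sell min(19,0)=0. stock: 0 - 0 = 0. total_sold = 45
  Event 7 (adjust -2): 0 + -2 = 0 (clamped to 0)
  Event 8 (sale 14): sell min(14,0)=0. stock: 0 - 0 = 0. total_sold = 45
  Event 9 (sale 23): sell min(23,0)=0. stock: 0 - 0 = 0. total_sold = 45
  Event 10 (restock 5): 0 + 5 = 5
  Event 11 (restock 10): 5 + 10 = 15
  Event 12 (sale 2): sell min(2,15)=2. stock: 15 - 2 = 13. total_sold = 47
  Event 13 (sale 12): sell min(12,13)=12. stock: 13 - 12 = 1. total_sold = 59
  Event 14 (sale 9): sell min(9,1)=1. stock: 1 - 1 = 0. total_sold = 60
  Event 15 (restock 29): 0 + 29 = 29
  Event 16 (restock 19): 29 + 19 = 48
Final: stock = 48, total_sold = 60

Answer: 60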